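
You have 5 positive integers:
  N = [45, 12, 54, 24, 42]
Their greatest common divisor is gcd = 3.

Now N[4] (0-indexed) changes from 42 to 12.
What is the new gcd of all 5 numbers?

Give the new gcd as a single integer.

Answer: 3

Derivation:
Numbers: [45, 12, 54, 24, 42], gcd = 3
Change: index 4, 42 -> 12
gcd of the OTHER numbers (without index 4): gcd([45, 12, 54, 24]) = 3
New gcd = gcd(g_others, new_val) = gcd(3, 12) = 3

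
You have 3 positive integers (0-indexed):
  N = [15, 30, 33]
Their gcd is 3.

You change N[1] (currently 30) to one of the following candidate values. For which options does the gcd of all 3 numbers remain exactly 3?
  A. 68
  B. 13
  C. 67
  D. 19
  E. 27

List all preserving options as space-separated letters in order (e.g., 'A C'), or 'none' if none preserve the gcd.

Answer: E

Derivation:
Old gcd = 3; gcd of others (without N[1]) = 3
New gcd for candidate v: gcd(3, v). Preserves old gcd iff gcd(3, v) = 3.
  Option A: v=68, gcd(3,68)=1 -> changes
  Option B: v=13, gcd(3,13)=1 -> changes
  Option C: v=67, gcd(3,67)=1 -> changes
  Option D: v=19, gcd(3,19)=1 -> changes
  Option E: v=27, gcd(3,27)=3 -> preserves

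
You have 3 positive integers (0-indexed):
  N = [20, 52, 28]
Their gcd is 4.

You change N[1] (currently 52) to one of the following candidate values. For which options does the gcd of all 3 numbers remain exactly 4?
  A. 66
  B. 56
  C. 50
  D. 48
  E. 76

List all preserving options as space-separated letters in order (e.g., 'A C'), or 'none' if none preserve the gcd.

Answer: B D E

Derivation:
Old gcd = 4; gcd of others (without N[1]) = 4
New gcd for candidate v: gcd(4, v). Preserves old gcd iff gcd(4, v) = 4.
  Option A: v=66, gcd(4,66)=2 -> changes
  Option B: v=56, gcd(4,56)=4 -> preserves
  Option C: v=50, gcd(4,50)=2 -> changes
  Option D: v=48, gcd(4,48)=4 -> preserves
  Option E: v=76, gcd(4,76)=4 -> preserves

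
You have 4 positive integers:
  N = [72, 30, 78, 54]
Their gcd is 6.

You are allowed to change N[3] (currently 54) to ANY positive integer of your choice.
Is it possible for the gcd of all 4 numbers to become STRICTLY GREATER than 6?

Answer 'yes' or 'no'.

Current gcd = 6
gcd of all OTHER numbers (without N[3]=54): gcd([72, 30, 78]) = 6
The new gcd after any change is gcd(6, new_value).
This can be at most 6.
Since 6 = old gcd 6, the gcd can only stay the same or decrease.

Answer: no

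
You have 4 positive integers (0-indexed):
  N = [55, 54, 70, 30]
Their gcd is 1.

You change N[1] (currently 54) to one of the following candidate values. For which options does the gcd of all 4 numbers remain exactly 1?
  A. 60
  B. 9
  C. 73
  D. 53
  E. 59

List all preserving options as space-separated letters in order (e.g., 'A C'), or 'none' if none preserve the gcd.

Old gcd = 1; gcd of others (without N[1]) = 5
New gcd for candidate v: gcd(5, v). Preserves old gcd iff gcd(5, v) = 1.
  Option A: v=60, gcd(5,60)=5 -> changes
  Option B: v=9, gcd(5,9)=1 -> preserves
  Option C: v=73, gcd(5,73)=1 -> preserves
  Option D: v=53, gcd(5,53)=1 -> preserves
  Option E: v=59, gcd(5,59)=1 -> preserves

Answer: B C D E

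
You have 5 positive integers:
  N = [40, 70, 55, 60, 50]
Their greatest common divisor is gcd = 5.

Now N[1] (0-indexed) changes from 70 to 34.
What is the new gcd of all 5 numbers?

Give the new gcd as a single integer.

Numbers: [40, 70, 55, 60, 50], gcd = 5
Change: index 1, 70 -> 34
gcd of the OTHER numbers (without index 1): gcd([40, 55, 60, 50]) = 5
New gcd = gcd(g_others, new_val) = gcd(5, 34) = 1

Answer: 1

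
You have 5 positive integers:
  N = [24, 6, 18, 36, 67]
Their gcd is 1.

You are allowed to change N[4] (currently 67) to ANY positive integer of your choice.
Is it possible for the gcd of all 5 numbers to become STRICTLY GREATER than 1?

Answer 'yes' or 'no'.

Current gcd = 1
gcd of all OTHER numbers (without N[4]=67): gcd([24, 6, 18, 36]) = 6
The new gcd after any change is gcd(6, new_value).
This can be at most 6.
Since 6 > old gcd 1, the gcd CAN increase (e.g., set N[4] = 6).

Answer: yes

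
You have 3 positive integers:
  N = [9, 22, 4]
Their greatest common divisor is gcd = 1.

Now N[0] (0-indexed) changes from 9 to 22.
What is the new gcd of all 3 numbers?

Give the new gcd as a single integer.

Answer: 2

Derivation:
Numbers: [9, 22, 4], gcd = 1
Change: index 0, 9 -> 22
gcd of the OTHER numbers (without index 0): gcd([22, 4]) = 2
New gcd = gcd(g_others, new_val) = gcd(2, 22) = 2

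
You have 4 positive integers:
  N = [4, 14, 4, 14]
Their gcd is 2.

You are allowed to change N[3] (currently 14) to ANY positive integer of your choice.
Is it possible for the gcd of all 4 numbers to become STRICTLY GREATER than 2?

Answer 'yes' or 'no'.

Current gcd = 2
gcd of all OTHER numbers (without N[3]=14): gcd([4, 14, 4]) = 2
The new gcd after any change is gcd(2, new_value).
This can be at most 2.
Since 2 = old gcd 2, the gcd can only stay the same or decrease.

Answer: no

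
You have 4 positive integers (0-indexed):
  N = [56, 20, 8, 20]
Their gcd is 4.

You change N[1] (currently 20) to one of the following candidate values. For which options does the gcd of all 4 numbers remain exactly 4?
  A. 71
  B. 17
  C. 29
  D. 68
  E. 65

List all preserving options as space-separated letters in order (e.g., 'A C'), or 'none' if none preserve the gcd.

Answer: D

Derivation:
Old gcd = 4; gcd of others (without N[1]) = 4
New gcd for candidate v: gcd(4, v). Preserves old gcd iff gcd(4, v) = 4.
  Option A: v=71, gcd(4,71)=1 -> changes
  Option B: v=17, gcd(4,17)=1 -> changes
  Option C: v=29, gcd(4,29)=1 -> changes
  Option D: v=68, gcd(4,68)=4 -> preserves
  Option E: v=65, gcd(4,65)=1 -> changes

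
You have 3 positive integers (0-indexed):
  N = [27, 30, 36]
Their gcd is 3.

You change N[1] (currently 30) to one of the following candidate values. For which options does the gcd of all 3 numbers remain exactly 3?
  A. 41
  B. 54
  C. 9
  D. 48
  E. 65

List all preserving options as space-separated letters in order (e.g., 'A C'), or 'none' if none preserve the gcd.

Old gcd = 3; gcd of others (without N[1]) = 9
New gcd for candidate v: gcd(9, v). Preserves old gcd iff gcd(9, v) = 3.
  Option A: v=41, gcd(9,41)=1 -> changes
  Option B: v=54, gcd(9,54)=9 -> changes
  Option C: v=9, gcd(9,9)=9 -> changes
  Option D: v=48, gcd(9,48)=3 -> preserves
  Option E: v=65, gcd(9,65)=1 -> changes

Answer: D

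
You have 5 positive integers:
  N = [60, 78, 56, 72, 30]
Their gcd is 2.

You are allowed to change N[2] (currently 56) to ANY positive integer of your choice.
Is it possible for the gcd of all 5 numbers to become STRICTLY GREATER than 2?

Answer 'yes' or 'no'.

Answer: yes

Derivation:
Current gcd = 2
gcd of all OTHER numbers (without N[2]=56): gcd([60, 78, 72, 30]) = 6
The new gcd after any change is gcd(6, new_value).
This can be at most 6.
Since 6 > old gcd 2, the gcd CAN increase (e.g., set N[2] = 6).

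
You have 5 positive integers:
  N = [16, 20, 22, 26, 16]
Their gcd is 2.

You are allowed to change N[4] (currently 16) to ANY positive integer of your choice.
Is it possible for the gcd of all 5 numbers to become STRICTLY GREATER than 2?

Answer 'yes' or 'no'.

Answer: no

Derivation:
Current gcd = 2
gcd of all OTHER numbers (without N[4]=16): gcd([16, 20, 22, 26]) = 2
The new gcd after any change is gcd(2, new_value).
This can be at most 2.
Since 2 = old gcd 2, the gcd can only stay the same or decrease.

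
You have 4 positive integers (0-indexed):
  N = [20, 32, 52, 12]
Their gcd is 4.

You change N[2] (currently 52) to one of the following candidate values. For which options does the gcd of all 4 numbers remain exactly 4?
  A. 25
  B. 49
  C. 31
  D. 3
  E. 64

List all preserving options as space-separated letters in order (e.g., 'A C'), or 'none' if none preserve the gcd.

Old gcd = 4; gcd of others (without N[2]) = 4
New gcd for candidate v: gcd(4, v). Preserves old gcd iff gcd(4, v) = 4.
  Option A: v=25, gcd(4,25)=1 -> changes
  Option B: v=49, gcd(4,49)=1 -> changes
  Option C: v=31, gcd(4,31)=1 -> changes
  Option D: v=3, gcd(4,3)=1 -> changes
  Option E: v=64, gcd(4,64)=4 -> preserves

Answer: E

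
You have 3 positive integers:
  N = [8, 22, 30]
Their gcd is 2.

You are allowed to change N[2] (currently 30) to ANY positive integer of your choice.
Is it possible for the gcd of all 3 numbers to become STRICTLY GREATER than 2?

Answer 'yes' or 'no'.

Current gcd = 2
gcd of all OTHER numbers (without N[2]=30): gcd([8, 22]) = 2
The new gcd after any change is gcd(2, new_value).
This can be at most 2.
Since 2 = old gcd 2, the gcd can only stay the same or decrease.

Answer: no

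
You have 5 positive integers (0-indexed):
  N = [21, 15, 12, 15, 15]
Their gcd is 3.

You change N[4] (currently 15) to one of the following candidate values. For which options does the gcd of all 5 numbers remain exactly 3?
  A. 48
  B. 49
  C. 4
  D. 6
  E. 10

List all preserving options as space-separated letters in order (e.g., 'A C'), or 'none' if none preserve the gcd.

Answer: A D

Derivation:
Old gcd = 3; gcd of others (without N[4]) = 3
New gcd for candidate v: gcd(3, v). Preserves old gcd iff gcd(3, v) = 3.
  Option A: v=48, gcd(3,48)=3 -> preserves
  Option B: v=49, gcd(3,49)=1 -> changes
  Option C: v=4, gcd(3,4)=1 -> changes
  Option D: v=6, gcd(3,6)=3 -> preserves
  Option E: v=10, gcd(3,10)=1 -> changes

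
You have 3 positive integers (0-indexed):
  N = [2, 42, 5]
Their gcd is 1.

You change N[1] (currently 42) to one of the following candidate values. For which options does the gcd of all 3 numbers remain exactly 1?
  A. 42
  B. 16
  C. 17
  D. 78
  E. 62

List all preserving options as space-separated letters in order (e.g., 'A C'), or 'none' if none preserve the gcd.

Answer: A B C D E

Derivation:
Old gcd = 1; gcd of others (without N[1]) = 1
New gcd for candidate v: gcd(1, v). Preserves old gcd iff gcd(1, v) = 1.
  Option A: v=42, gcd(1,42)=1 -> preserves
  Option B: v=16, gcd(1,16)=1 -> preserves
  Option C: v=17, gcd(1,17)=1 -> preserves
  Option D: v=78, gcd(1,78)=1 -> preserves
  Option E: v=62, gcd(1,62)=1 -> preserves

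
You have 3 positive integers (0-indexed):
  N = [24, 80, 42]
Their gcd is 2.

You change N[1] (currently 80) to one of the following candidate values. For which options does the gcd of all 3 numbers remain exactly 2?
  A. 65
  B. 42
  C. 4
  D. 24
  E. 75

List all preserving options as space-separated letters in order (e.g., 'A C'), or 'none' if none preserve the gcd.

Old gcd = 2; gcd of others (without N[1]) = 6
New gcd for candidate v: gcd(6, v). Preserves old gcd iff gcd(6, v) = 2.
  Option A: v=65, gcd(6,65)=1 -> changes
  Option B: v=42, gcd(6,42)=6 -> changes
  Option C: v=4, gcd(6,4)=2 -> preserves
  Option D: v=24, gcd(6,24)=6 -> changes
  Option E: v=75, gcd(6,75)=3 -> changes

Answer: C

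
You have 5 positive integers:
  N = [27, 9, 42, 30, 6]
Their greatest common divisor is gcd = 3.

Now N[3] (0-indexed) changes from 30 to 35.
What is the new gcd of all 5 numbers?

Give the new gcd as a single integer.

Answer: 1

Derivation:
Numbers: [27, 9, 42, 30, 6], gcd = 3
Change: index 3, 30 -> 35
gcd of the OTHER numbers (without index 3): gcd([27, 9, 42, 6]) = 3
New gcd = gcd(g_others, new_val) = gcd(3, 35) = 1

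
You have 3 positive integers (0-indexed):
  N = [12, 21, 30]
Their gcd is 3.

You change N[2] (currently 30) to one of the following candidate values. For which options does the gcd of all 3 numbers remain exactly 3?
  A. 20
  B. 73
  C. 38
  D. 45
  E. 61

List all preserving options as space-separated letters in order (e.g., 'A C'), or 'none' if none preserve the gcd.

Answer: D

Derivation:
Old gcd = 3; gcd of others (without N[2]) = 3
New gcd for candidate v: gcd(3, v). Preserves old gcd iff gcd(3, v) = 3.
  Option A: v=20, gcd(3,20)=1 -> changes
  Option B: v=73, gcd(3,73)=1 -> changes
  Option C: v=38, gcd(3,38)=1 -> changes
  Option D: v=45, gcd(3,45)=3 -> preserves
  Option E: v=61, gcd(3,61)=1 -> changes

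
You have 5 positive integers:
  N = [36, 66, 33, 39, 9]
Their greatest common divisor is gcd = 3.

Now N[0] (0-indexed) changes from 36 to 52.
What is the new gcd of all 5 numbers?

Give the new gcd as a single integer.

Answer: 1

Derivation:
Numbers: [36, 66, 33, 39, 9], gcd = 3
Change: index 0, 36 -> 52
gcd of the OTHER numbers (without index 0): gcd([66, 33, 39, 9]) = 3
New gcd = gcd(g_others, new_val) = gcd(3, 52) = 1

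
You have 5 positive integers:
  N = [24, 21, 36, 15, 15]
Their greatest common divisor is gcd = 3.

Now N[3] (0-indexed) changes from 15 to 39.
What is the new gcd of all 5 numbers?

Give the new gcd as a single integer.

Answer: 3

Derivation:
Numbers: [24, 21, 36, 15, 15], gcd = 3
Change: index 3, 15 -> 39
gcd of the OTHER numbers (without index 3): gcd([24, 21, 36, 15]) = 3
New gcd = gcd(g_others, new_val) = gcd(3, 39) = 3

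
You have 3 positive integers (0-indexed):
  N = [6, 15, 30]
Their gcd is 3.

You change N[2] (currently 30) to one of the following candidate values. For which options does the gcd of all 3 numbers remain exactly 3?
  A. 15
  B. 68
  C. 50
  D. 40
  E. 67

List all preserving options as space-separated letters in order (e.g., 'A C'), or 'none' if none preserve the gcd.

Old gcd = 3; gcd of others (without N[2]) = 3
New gcd for candidate v: gcd(3, v). Preserves old gcd iff gcd(3, v) = 3.
  Option A: v=15, gcd(3,15)=3 -> preserves
  Option B: v=68, gcd(3,68)=1 -> changes
  Option C: v=50, gcd(3,50)=1 -> changes
  Option D: v=40, gcd(3,40)=1 -> changes
  Option E: v=67, gcd(3,67)=1 -> changes

Answer: A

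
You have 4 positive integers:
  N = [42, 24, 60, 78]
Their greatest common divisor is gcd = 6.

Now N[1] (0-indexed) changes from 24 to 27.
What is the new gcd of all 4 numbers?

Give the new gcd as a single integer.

Numbers: [42, 24, 60, 78], gcd = 6
Change: index 1, 24 -> 27
gcd of the OTHER numbers (without index 1): gcd([42, 60, 78]) = 6
New gcd = gcd(g_others, new_val) = gcd(6, 27) = 3

Answer: 3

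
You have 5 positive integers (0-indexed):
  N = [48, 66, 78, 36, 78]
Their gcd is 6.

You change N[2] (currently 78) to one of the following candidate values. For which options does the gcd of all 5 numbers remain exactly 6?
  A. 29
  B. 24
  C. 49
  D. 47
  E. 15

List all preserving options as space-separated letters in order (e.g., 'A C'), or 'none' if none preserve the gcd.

Old gcd = 6; gcd of others (without N[2]) = 6
New gcd for candidate v: gcd(6, v). Preserves old gcd iff gcd(6, v) = 6.
  Option A: v=29, gcd(6,29)=1 -> changes
  Option B: v=24, gcd(6,24)=6 -> preserves
  Option C: v=49, gcd(6,49)=1 -> changes
  Option D: v=47, gcd(6,47)=1 -> changes
  Option E: v=15, gcd(6,15)=3 -> changes

Answer: B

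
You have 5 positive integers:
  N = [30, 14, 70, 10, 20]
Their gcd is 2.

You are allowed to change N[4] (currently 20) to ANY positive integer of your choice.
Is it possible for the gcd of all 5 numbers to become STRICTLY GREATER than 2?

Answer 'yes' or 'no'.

Current gcd = 2
gcd of all OTHER numbers (without N[4]=20): gcd([30, 14, 70, 10]) = 2
The new gcd after any change is gcd(2, new_value).
This can be at most 2.
Since 2 = old gcd 2, the gcd can only stay the same or decrease.

Answer: no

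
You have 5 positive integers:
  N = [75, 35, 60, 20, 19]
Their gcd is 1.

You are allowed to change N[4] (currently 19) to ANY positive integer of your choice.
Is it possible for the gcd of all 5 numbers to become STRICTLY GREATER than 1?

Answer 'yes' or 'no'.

Answer: yes

Derivation:
Current gcd = 1
gcd of all OTHER numbers (without N[4]=19): gcd([75, 35, 60, 20]) = 5
The new gcd after any change is gcd(5, new_value).
This can be at most 5.
Since 5 > old gcd 1, the gcd CAN increase (e.g., set N[4] = 5).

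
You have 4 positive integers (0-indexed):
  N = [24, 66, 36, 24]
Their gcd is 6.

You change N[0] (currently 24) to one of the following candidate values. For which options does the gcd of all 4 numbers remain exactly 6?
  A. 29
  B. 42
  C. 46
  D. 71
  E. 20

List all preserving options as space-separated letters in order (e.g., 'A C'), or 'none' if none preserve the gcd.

Answer: B

Derivation:
Old gcd = 6; gcd of others (without N[0]) = 6
New gcd for candidate v: gcd(6, v). Preserves old gcd iff gcd(6, v) = 6.
  Option A: v=29, gcd(6,29)=1 -> changes
  Option B: v=42, gcd(6,42)=6 -> preserves
  Option C: v=46, gcd(6,46)=2 -> changes
  Option D: v=71, gcd(6,71)=1 -> changes
  Option E: v=20, gcd(6,20)=2 -> changes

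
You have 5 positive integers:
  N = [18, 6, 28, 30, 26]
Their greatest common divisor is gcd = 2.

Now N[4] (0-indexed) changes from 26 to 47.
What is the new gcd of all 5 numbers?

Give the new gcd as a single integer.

Answer: 1

Derivation:
Numbers: [18, 6, 28, 30, 26], gcd = 2
Change: index 4, 26 -> 47
gcd of the OTHER numbers (without index 4): gcd([18, 6, 28, 30]) = 2
New gcd = gcd(g_others, new_val) = gcd(2, 47) = 1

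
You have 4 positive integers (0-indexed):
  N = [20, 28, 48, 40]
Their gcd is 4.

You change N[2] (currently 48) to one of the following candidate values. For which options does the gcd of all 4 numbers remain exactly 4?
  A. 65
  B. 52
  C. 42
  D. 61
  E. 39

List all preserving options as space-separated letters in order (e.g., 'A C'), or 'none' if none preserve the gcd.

Old gcd = 4; gcd of others (without N[2]) = 4
New gcd for candidate v: gcd(4, v). Preserves old gcd iff gcd(4, v) = 4.
  Option A: v=65, gcd(4,65)=1 -> changes
  Option B: v=52, gcd(4,52)=4 -> preserves
  Option C: v=42, gcd(4,42)=2 -> changes
  Option D: v=61, gcd(4,61)=1 -> changes
  Option E: v=39, gcd(4,39)=1 -> changes

Answer: B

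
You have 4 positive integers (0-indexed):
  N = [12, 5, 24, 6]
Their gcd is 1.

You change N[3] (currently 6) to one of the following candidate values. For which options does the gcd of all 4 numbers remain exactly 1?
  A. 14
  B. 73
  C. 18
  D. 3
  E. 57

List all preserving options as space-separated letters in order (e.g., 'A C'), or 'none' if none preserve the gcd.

Answer: A B C D E

Derivation:
Old gcd = 1; gcd of others (without N[3]) = 1
New gcd for candidate v: gcd(1, v). Preserves old gcd iff gcd(1, v) = 1.
  Option A: v=14, gcd(1,14)=1 -> preserves
  Option B: v=73, gcd(1,73)=1 -> preserves
  Option C: v=18, gcd(1,18)=1 -> preserves
  Option D: v=3, gcd(1,3)=1 -> preserves
  Option E: v=57, gcd(1,57)=1 -> preserves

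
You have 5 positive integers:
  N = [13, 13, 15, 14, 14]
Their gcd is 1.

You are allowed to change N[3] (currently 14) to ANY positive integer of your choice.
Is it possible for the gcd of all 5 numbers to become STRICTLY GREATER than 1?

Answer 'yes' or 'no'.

Current gcd = 1
gcd of all OTHER numbers (without N[3]=14): gcd([13, 13, 15, 14]) = 1
The new gcd after any change is gcd(1, new_value).
This can be at most 1.
Since 1 = old gcd 1, the gcd can only stay the same or decrease.

Answer: no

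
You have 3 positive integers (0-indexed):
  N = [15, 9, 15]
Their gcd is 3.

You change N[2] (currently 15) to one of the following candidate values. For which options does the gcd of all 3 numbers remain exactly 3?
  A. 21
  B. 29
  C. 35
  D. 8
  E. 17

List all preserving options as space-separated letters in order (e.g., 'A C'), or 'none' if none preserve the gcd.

Old gcd = 3; gcd of others (without N[2]) = 3
New gcd for candidate v: gcd(3, v). Preserves old gcd iff gcd(3, v) = 3.
  Option A: v=21, gcd(3,21)=3 -> preserves
  Option B: v=29, gcd(3,29)=1 -> changes
  Option C: v=35, gcd(3,35)=1 -> changes
  Option D: v=8, gcd(3,8)=1 -> changes
  Option E: v=17, gcd(3,17)=1 -> changes

Answer: A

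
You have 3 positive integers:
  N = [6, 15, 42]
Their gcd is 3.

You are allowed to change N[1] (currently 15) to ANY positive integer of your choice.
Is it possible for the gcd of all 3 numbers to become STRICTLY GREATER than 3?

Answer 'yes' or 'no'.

Current gcd = 3
gcd of all OTHER numbers (without N[1]=15): gcd([6, 42]) = 6
The new gcd after any change is gcd(6, new_value).
This can be at most 6.
Since 6 > old gcd 3, the gcd CAN increase (e.g., set N[1] = 6).

Answer: yes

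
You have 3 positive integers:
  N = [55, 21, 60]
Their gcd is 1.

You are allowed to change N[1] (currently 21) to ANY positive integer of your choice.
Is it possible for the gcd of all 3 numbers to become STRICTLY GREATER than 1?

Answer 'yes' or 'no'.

Answer: yes

Derivation:
Current gcd = 1
gcd of all OTHER numbers (without N[1]=21): gcd([55, 60]) = 5
The new gcd after any change is gcd(5, new_value).
This can be at most 5.
Since 5 > old gcd 1, the gcd CAN increase (e.g., set N[1] = 5).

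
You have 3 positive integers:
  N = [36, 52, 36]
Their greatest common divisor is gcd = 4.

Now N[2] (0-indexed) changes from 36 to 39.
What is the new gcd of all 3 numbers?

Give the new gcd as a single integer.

Numbers: [36, 52, 36], gcd = 4
Change: index 2, 36 -> 39
gcd of the OTHER numbers (without index 2): gcd([36, 52]) = 4
New gcd = gcd(g_others, new_val) = gcd(4, 39) = 1

Answer: 1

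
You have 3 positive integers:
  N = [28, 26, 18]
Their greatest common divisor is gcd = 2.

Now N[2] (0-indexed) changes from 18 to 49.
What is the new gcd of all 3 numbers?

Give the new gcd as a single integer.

Answer: 1

Derivation:
Numbers: [28, 26, 18], gcd = 2
Change: index 2, 18 -> 49
gcd of the OTHER numbers (without index 2): gcd([28, 26]) = 2
New gcd = gcd(g_others, new_val) = gcd(2, 49) = 1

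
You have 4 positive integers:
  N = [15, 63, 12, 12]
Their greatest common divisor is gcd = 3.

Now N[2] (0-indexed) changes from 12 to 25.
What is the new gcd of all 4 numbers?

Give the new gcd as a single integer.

Numbers: [15, 63, 12, 12], gcd = 3
Change: index 2, 12 -> 25
gcd of the OTHER numbers (without index 2): gcd([15, 63, 12]) = 3
New gcd = gcd(g_others, new_val) = gcd(3, 25) = 1

Answer: 1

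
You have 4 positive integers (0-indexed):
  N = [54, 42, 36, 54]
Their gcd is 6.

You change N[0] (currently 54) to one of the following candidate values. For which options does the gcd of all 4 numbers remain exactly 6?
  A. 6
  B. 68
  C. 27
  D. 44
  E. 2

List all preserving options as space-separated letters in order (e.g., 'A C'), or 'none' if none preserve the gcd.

Old gcd = 6; gcd of others (without N[0]) = 6
New gcd for candidate v: gcd(6, v). Preserves old gcd iff gcd(6, v) = 6.
  Option A: v=6, gcd(6,6)=6 -> preserves
  Option B: v=68, gcd(6,68)=2 -> changes
  Option C: v=27, gcd(6,27)=3 -> changes
  Option D: v=44, gcd(6,44)=2 -> changes
  Option E: v=2, gcd(6,2)=2 -> changes

Answer: A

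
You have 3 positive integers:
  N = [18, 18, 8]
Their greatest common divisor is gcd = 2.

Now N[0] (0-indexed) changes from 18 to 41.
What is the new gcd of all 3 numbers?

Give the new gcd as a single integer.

Numbers: [18, 18, 8], gcd = 2
Change: index 0, 18 -> 41
gcd of the OTHER numbers (without index 0): gcd([18, 8]) = 2
New gcd = gcd(g_others, new_val) = gcd(2, 41) = 1

Answer: 1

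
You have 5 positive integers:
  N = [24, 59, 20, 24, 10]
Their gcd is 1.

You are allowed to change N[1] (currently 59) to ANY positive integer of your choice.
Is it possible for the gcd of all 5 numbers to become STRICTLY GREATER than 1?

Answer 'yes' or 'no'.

Answer: yes

Derivation:
Current gcd = 1
gcd of all OTHER numbers (without N[1]=59): gcd([24, 20, 24, 10]) = 2
The new gcd after any change is gcd(2, new_value).
This can be at most 2.
Since 2 > old gcd 1, the gcd CAN increase (e.g., set N[1] = 2).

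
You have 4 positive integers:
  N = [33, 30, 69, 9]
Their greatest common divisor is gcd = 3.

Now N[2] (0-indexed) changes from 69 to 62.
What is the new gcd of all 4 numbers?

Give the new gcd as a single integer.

Numbers: [33, 30, 69, 9], gcd = 3
Change: index 2, 69 -> 62
gcd of the OTHER numbers (without index 2): gcd([33, 30, 9]) = 3
New gcd = gcd(g_others, new_val) = gcd(3, 62) = 1

Answer: 1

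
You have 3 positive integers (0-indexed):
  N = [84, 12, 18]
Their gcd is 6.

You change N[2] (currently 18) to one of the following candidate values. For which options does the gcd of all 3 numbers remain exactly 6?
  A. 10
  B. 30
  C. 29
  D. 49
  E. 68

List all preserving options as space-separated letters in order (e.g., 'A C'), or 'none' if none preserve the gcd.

Answer: B

Derivation:
Old gcd = 6; gcd of others (without N[2]) = 12
New gcd for candidate v: gcd(12, v). Preserves old gcd iff gcd(12, v) = 6.
  Option A: v=10, gcd(12,10)=2 -> changes
  Option B: v=30, gcd(12,30)=6 -> preserves
  Option C: v=29, gcd(12,29)=1 -> changes
  Option D: v=49, gcd(12,49)=1 -> changes
  Option E: v=68, gcd(12,68)=4 -> changes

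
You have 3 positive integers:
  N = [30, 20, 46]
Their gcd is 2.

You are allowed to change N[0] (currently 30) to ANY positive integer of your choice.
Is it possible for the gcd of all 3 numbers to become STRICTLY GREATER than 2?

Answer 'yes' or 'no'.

Answer: no

Derivation:
Current gcd = 2
gcd of all OTHER numbers (without N[0]=30): gcd([20, 46]) = 2
The new gcd after any change is gcd(2, new_value).
This can be at most 2.
Since 2 = old gcd 2, the gcd can only stay the same or decrease.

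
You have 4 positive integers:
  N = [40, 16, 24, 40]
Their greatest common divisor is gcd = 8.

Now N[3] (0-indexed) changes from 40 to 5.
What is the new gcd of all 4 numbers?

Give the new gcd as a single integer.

Numbers: [40, 16, 24, 40], gcd = 8
Change: index 3, 40 -> 5
gcd of the OTHER numbers (without index 3): gcd([40, 16, 24]) = 8
New gcd = gcd(g_others, new_val) = gcd(8, 5) = 1

Answer: 1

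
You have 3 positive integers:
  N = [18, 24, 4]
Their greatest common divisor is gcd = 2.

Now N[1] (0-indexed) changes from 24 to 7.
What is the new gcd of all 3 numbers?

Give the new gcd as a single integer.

Numbers: [18, 24, 4], gcd = 2
Change: index 1, 24 -> 7
gcd of the OTHER numbers (without index 1): gcd([18, 4]) = 2
New gcd = gcd(g_others, new_val) = gcd(2, 7) = 1

Answer: 1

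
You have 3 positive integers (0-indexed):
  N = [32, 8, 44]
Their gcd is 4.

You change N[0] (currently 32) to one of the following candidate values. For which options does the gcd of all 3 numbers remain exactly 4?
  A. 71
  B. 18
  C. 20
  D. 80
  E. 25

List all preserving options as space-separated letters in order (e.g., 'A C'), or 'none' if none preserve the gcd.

Old gcd = 4; gcd of others (without N[0]) = 4
New gcd for candidate v: gcd(4, v). Preserves old gcd iff gcd(4, v) = 4.
  Option A: v=71, gcd(4,71)=1 -> changes
  Option B: v=18, gcd(4,18)=2 -> changes
  Option C: v=20, gcd(4,20)=4 -> preserves
  Option D: v=80, gcd(4,80)=4 -> preserves
  Option E: v=25, gcd(4,25)=1 -> changes

Answer: C D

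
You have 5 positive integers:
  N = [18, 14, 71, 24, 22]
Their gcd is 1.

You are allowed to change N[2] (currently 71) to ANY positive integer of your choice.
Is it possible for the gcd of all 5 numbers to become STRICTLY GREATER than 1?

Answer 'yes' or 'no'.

Current gcd = 1
gcd of all OTHER numbers (without N[2]=71): gcd([18, 14, 24, 22]) = 2
The new gcd after any change is gcd(2, new_value).
This can be at most 2.
Since 2 > old gcd 1, the gcd CAN increase (e.g., set N[2] = 2).

Answer: yes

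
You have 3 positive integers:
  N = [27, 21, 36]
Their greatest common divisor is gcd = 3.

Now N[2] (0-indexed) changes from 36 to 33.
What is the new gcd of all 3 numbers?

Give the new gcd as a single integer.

Answer: 3

Derivation:
Numbers: [27, 21, 36], gcd = 3
Change: index 2, 36 -> 33
gcd of the OTHER numbers (without index 2): gcd([27, 21]) = 3
New gcd = gcd(g_others, new_val) = gcd(3, 33) = 3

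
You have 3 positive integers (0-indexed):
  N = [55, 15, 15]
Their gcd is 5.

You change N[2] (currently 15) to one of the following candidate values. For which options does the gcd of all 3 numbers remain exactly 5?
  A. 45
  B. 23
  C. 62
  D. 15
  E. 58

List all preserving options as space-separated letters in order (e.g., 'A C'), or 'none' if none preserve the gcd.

Old gcd = 5; gcd of others (without N[2]) = 5
New gcd for candidate v: gcd(5, v). Preserves old gcd iff gcd(5, v) = 5.
  Option A: v=45, gcd(5,45)=5 -> preserves
  Option B: v=23, gcd(5,23)=1 -> changes
  Option C: v=62, gcd(5,62)=1 -> changes
  Option D: v=15, gcd(5,15)=5 -> preserves
  Option E: v=58, gcd(5,58)=1 -> changes

Answer: A D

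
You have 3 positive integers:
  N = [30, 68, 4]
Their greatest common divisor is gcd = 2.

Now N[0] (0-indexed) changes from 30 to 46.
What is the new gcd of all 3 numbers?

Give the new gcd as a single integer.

Answer: 2

Derivation:
Numbers: [30, 68, 4], gcd = 2
Change: index 0, 30 -> 46
gcd of the OTHER numbers (without index 0): gcd([68, 4]) = 4
New gcd = gcd(g_others, new_val) = gcd(4, 46) = 2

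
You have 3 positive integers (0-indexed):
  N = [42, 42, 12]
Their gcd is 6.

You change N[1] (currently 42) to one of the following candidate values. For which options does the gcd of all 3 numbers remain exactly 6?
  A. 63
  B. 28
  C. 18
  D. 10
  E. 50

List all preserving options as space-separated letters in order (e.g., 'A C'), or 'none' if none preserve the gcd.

Answer: C

Derivation:
Old gcd = 6; gcd of others (without N[1]) = 6
New gcd for candidate v: gcd(6, v). Preserves old gcd iff gcd(6, v) = 6.
  Option A: v=63, gcd(6,63)=3 -> changes
  Option B: v=28, gcd(6,28)=2 -> changes
  Option C: v=18, gcd(6,18)=6 -> preserves
  Option D: v=10, gcd(6,10)=2 -> changes
  Option E: v=50, gcd(6,50)=2 -> changes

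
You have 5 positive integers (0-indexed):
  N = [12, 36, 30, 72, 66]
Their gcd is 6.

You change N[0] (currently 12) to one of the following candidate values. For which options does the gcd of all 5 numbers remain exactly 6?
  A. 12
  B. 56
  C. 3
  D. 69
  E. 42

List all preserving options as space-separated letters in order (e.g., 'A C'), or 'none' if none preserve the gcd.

Old gcd = 6; gcd of others (without N[0]) = 6
New gcd for candidate v: gcd(6, v). Preserves old gcd iff gcd(6, v) = 6.
  Option A: v=12, gcd(6,12)=6 -> preserves
  Option B: v=56, gcd(6,56)=2 -> changes
  Option C: v=3, gcd(6,3)=3 -> changes
  Option D: v=69, gcd(6,69)=3 -> changes
  Option E: v=42, gcd(6,42)=6 -> preserves

Answer: A E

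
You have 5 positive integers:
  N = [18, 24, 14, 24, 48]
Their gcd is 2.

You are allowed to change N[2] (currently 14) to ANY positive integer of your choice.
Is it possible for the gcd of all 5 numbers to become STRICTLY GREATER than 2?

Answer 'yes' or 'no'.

Current gcd = 2
gcd of all OTHER numbers (without N[2]=14): gcd([18, 24, 24, 48]) = 6
The new gcd after any change is gcd(6, new_value).
This can be at most 6.
Since 6 > old gcd 2, the gcd CAN increase (e.g., set N[2] = 6).

Answer: yes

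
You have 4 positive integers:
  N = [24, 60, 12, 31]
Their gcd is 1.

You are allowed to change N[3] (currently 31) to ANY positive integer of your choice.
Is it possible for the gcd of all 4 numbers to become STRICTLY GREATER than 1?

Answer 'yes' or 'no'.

Answer: yes

Derivation:
Current gcd = 1
gcd of all OTHER numbers (without N[3]=31): gcd([24, 60, 12]) = 12
The new gcd after any change is gcd(12, new_value).
This can be at most 12.
Since 12 > old gcd 1, the gcd CAN increase (e.g., set N[3] = 12).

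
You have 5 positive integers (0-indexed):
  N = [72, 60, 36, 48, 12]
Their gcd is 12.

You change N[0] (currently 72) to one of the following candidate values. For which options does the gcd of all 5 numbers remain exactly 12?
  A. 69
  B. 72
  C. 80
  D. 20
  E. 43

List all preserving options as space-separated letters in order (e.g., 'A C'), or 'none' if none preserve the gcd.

Answer: B

Derivation:
Old gcd = 12; gcd of others (without N[0]) = 12
New gcd for candidate v: gcd(12, v). Preserves old gcd iff gcd(12, v) = 12.
  Option A: v=69, gcd(12,69)=3 -> changes
  Option B: v=72, gcd(12,72)=12 -> preserves
  Option C: v=80, gcd(12,80)=4 -> changes
  Option D: v=20, gcd(12,20)=4 -> changes
  Option E: v=43, gcd(12,43)=1 -> changes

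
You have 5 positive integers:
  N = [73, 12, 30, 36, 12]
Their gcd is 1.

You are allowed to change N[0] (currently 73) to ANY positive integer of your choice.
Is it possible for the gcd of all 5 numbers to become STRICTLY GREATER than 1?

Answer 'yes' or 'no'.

Current gcd = 1
gcd of all OTHER numbers (without N[0]=73): gcd([12, 30, 36, 12]) = 6
The new gcd after any change is gcd(6, new_value).
This can be at most 6.
Since 6 > old gcd 1, the gcd CAN increase (e.g., set N[0] = 6).

Answer: yes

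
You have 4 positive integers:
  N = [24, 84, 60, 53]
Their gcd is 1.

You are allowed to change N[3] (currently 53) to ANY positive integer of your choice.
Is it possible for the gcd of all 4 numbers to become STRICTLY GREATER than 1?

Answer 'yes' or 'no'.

Current gcd = 1
gcd of all OTHER numbers (without N[3]=53): gcd([24, 84, 60]) = 12
The new gcd after any change is gcd(12, new_value).
This can be at most 12.
Since 12 > old gcd 1, the gcd CAN increase (e.g., set N[3] = 12).

Answer: yes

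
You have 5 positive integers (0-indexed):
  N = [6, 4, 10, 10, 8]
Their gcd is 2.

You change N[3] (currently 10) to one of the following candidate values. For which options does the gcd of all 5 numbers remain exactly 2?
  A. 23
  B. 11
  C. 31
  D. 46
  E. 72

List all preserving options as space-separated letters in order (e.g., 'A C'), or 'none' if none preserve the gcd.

Old gcd = 2; gcd of others (without N[3]) = 2
New gcd for candidate v: gcd(2, v). Preserves old gcd iff gcd(2, v) = 2.
  Option A: v=23, gcd(2,23)=1 -> changes
  Option B: v=11, gcd(2,11)=1 -> changes
  Option C: v=31, gcd(2,31)=1 -> changes
  Option D: v=46, gcd(2,46)=2 -> preserves
  Option E: v=72, gcd(2,72)=2 -> preserves

Answer: D E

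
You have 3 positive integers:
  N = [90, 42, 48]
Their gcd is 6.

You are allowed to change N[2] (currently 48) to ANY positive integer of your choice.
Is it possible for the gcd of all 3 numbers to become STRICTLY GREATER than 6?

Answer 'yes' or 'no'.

Current gcd = 6
gcd of all OTHER numbers (without N[2]=48): gcd([90, 42]) = 6
The new gcd after any change is gcd(6, new_value).
This can be at most 6.
Since 6 = old gcd 6, the gcd can only stay the same or decrease.

Answer: no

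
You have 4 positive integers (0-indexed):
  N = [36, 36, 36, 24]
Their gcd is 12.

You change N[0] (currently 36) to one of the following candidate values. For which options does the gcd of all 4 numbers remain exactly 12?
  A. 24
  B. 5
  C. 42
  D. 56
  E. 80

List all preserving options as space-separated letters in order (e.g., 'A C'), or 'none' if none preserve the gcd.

Old gcd = 12; gcd of others (without N[0]) = 12
New gcd for candidate v: gcd(12, v). Preserves old gcd iff gcd(12, v) = 12.
  Option A: v=24, gcd(12,24)=12 -> preserves
  Option B: v=5, gcd(12,5)=1 -> changes
  Option C: v=42, gcd(12,42)=6 -> changes
  Option D: v=56, gcd(12,56)=4 -> changes
  Option E: v=80, gcd(12,80)=4 -> changes

Answer: A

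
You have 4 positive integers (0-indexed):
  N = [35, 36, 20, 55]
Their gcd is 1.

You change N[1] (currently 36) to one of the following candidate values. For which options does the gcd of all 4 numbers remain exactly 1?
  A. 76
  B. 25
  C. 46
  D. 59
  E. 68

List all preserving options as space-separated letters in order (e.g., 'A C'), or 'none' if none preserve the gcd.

Answer: A C D E

Derivation:
Old gcd = 1; gcd of others (without N[1]) = 5
New gcd for candidate v: gcd(5, v). Preserves old gcd iff gcd(5, v) = 1.
  Option A: v=76, gcd(5,76)=1 -> preserves
  Option B: v=25, gcd(5,25)=5 -> changes
  Option C: v=46, gcd(5,46)=1 -> preserves
  Option D: v=59, gcd(5,59)=1 -> preserves
  Option E: v=68, gcd(5,68)=1 -> preserves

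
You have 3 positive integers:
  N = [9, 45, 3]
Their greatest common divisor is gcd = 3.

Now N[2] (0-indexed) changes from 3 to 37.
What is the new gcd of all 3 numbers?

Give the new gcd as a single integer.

Numbers: [9, 45, 3], gcd = 3
Change: index 2, 3 -> 37
gcd of the OTHER numbers (without index 2): gcd([9, 45]) = 9
New gcd = gcd(g_others, new_val) = gcd(9, 37) = 1

Answer: 1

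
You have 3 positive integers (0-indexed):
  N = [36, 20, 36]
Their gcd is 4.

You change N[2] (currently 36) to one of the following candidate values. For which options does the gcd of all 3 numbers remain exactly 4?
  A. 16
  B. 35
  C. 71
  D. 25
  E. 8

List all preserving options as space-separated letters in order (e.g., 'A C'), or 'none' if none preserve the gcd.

Old gcd = 4; gcd of others (without N[2]) = 4
New gcd for candidate v: gcd(4, v). Preserves old gcd iff gcd(4, v) = 4.
  Option A: v=16, gcd(4,16)=4 -> preserves
  Option B: v=35, gcd(4,35)=1 -> changes
  Option C: v=71, gcd(4,71)=1 -> changes
  Option D: v=25, gcd(4,25)=1 -> changes
  Option E: v=8, gcd(4,8)=4 -> preserves

Answer: A E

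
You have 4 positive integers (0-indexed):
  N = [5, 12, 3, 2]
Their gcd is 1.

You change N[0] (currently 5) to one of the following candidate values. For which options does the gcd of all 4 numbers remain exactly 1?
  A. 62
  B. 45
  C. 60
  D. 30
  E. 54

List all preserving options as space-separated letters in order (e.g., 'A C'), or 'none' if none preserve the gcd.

Answer: A B C D E

Derivation:
Old gcd = 1; gcd of others (without N[0]) = 1
New gcd for candidate v: gcd(1, v). Preserves old gcd iff gcd(1, v) = 1.
  Option A: v=62, gcd(1,62)=1 -> preserves
  Option B: v=45, gcd(1,45)=1 -> preserves
  Option C: v=60, gcd(1,60)=1 -> preserves
  Option D: v=30, gcd(1,30)=1 -> preserves
  Option E: v=54, gcd(1,54)=1 -> preserves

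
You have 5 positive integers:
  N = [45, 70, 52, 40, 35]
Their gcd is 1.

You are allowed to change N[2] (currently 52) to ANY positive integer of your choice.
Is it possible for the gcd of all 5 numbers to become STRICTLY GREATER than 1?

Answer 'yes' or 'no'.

Current gcd = 1
gcd of all OTHER numbers (without N[2]=52): gcd([45, 70, 40, 35]) = 5
The new gcd after any change is gcd(5, new_value).
This can be at most 5.
Since 5 > old gcd 1, the gcd CAN increase (e.g., set N[2] = 5).

Answer: yes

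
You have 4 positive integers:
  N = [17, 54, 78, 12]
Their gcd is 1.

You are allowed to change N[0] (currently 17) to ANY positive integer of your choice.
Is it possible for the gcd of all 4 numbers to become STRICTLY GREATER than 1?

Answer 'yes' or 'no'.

Current gcd = 1
gcd of all OTHER numbers (without N[0]=17): gcd([54, 78, 12]) = 6
The new gcd after any change is gcd(6, new_value).
This can be at most 6.
Since 6 > old gcd 1, the gcd CAN increase (e.g., set N[0] = 6).

Answer: yes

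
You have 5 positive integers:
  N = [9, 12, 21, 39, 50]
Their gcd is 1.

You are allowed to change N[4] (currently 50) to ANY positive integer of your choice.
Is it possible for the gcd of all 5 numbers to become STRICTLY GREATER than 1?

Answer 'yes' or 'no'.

Answer: yes

Derivation:
Current gcd = 1
gcd of all OTHER numbers (without N[4]=50): gcd([9, 12, 21, 39]) = 3
The new gcd after any change is gcd(3, new_value).
This can be at most 3.
Since 3 > old gcd 1, the gcd CAN increase (e.g., set N[4] = 3).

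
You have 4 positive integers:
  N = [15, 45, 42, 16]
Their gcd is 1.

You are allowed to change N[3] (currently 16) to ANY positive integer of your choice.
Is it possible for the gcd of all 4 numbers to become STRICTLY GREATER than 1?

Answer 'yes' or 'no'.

Current gcd = 1
gcd of all OTHER numbers (without N[3]=16): gcd([15, 45, 42]) = 3
The new gcd after any change is gcd(3, new_value).
This can be at most 3.
Since 3 > old gcd 1, the gcd CAN increase (e.g., set N[3] = 3).

Answer: yes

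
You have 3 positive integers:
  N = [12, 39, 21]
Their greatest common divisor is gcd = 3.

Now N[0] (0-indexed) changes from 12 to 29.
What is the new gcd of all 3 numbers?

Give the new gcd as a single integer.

Answer: 1

Derivation:
Numbers: [12, 39, 21], gcd = 3
Change: index 0, 12 -> 29
gcd of the OTHER numbers (without index 0): gcd([39, 21]) = 3
New gcd = gcd(g_others, new_val) = gcd(3, 29) = 1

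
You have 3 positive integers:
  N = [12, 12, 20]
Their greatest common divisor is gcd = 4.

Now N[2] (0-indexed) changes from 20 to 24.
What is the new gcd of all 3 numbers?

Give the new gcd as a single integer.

Numbers: [12, 12, 20], gcd = 4
Change: index 2, 20 -> 24
gcd of the OTHER numbers (without index 2): gcd([12, 12]) = 12
New gcd = gcd(g_others, new_val) = gcd(12, 24) = 12

Answer: 12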